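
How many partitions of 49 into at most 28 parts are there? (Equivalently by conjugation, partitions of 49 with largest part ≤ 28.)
p(49, parts ≤ 28) = 170811

Use the recurrence p(n, m) = p(n, m−1) + p(n−m, m): either the largest part is < m (count p(n, m−1)) or the largest part is exactly m (remove one copy of m, count p(n−m, m)). With p(0, ·) = 1 this gives p(49, parts ≤ 28) = 170811. (By conjugating Young diagrams, this also counts partitions of 49 into at most 28 parts.)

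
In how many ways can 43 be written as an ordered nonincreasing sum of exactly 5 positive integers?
p(43, 5 parts) = 1469

Partitions of n into exactly k parts are in bijection with partitions of n − k into at most k parts (subtract 1 from each part). So p(43, exactly 5) = p(38, parts ≤ 5). Computing via the recurrence p(m, j) = p(m, j−1) + p(m−j, j) gives 1469.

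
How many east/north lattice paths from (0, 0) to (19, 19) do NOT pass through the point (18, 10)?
Number of paths = 35214032700

Total paths from (0, 0) to (19, 19): C(38, 19) = 35345263800. Paths through (18, 10): (paths (0, 0) → (18, 10)) × (paths (18, 10) → (19, 19)) = C(28, 18) · C(10, 1) = 13123110 · 10 = 131231100. Avoidance count = 35345263800 − 131231100 = 35214032700.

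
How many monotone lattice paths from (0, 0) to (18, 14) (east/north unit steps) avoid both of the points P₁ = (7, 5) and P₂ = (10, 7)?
Number of paths = 264228600

Inclusion–exclusion. Total paths: C(32, 18) = 471435600. Through P₁: C(12, 7)·C(20, 11) = 133024320. Through P₂: C(17, 10)·C(15, 8) = 125147880. Since P₁ is strictly southwest of P₂, a monotone path through both must visit P₁ then P₂; paths through both = C(12, 7)·C(5, 3)·C(15, 8) = 50965200. Avoid both = 471435600 − 133024320 − 125147880 + 50965200 = 264228600.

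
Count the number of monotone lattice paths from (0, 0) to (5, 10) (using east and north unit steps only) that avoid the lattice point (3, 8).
Number of paths = 2013

Total paths from (0, 0) to (5, 10): C(15, 5) = 3003. Paths through (3, 8): (paths (0, 0) → (3, 8)) × (paths (3, 8) → (5, 10)) = C(11, 3) · C(4, 2) = 165 · 6 = 990. Avoidance count = 3003 − 990 = 2013.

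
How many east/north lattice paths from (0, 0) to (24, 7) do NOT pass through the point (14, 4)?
Number of paths = 1754415

Total paths from (0, 0) to (24, 7): C(31, 24) = 2629575. Paths through (14, 4): (paths (0, 0) → (14, 4)) × (paths (14, 4) → (24, 7)) = C(18, 14) · C(13, 10) = 3060 · 286 = 875160. Avoidance count = 2629575 − 875160 = 1754415.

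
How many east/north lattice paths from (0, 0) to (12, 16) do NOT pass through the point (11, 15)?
Number of paths = 14969435

Total paths from (0, 0) to (12, 16): C(28, 12) = 30421755. Paths through (11, 15): (paths (0, 0) → (11, 15)) × (paths (11, 15) → (12, 16)) = C(26, 11) · C(2, 1) = 7726160 · 2 = 15452320. Avoidance count = 30421755 − 15452320 = 14969435.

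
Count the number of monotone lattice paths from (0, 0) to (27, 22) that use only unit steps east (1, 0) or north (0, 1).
Number of paths = 49699896548176

A monotone lattice path from (0, 0) to (27, 22) consists of 27 east steps and 22 north steps in some order, so it is determined by which 27 of the 49 steps are east. The count is C(49, 27) = 49699896548176.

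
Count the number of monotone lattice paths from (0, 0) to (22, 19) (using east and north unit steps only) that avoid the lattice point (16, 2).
Number of paths = 244647225309

Total paths from (0, 0) to (22, 19): C(41, 22) = 244662670200. Paths through (16, 2): (paths (0, 0) → (16, 2)) × (paths (16, 2) → (22, 19)) = C(18, 16) · C(23, 6) = 153 · 100947 = 15444891. Avoidance count = 244662670200 − 15444891 = 244647225309.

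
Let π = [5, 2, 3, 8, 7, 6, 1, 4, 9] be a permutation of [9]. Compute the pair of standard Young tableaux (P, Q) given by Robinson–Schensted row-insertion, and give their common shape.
P = [1, 3, 4, 9] / [2, 6] / [5, 7] / [8];  Q = [1, 3, 4, 9] / [2, 5] / [6, 8] / [7];  common shape = (4, 2, 2, 1)

Row-insert the values π_1, π_2, … into P one at a time, bumping the leftmost entry strictly greater than the inserted value down to the next row. The recording tableau Q records, in position (i, j), the step at which that cell was added to P.
  Insert 5 (step 1): P = [5];  Q = [1]
  Insert 2 (step 2): P = [2] / [5];  Q = [1] / [2]
  Insert 3 (step 3): P = [2, 3] / [5];  Q = [1, 3] / [2]
  Insert 8 (step 4): P = [2, 3, 8] / [5];  Q = [1, 3, 4] / [2]
  Insert 7 (step 5): P = [2, 3, 7] / [5, 8];  Q = [1, 3, 4] / [2, 5]
  Insert 6 (step 6): P = [2, 3, 6] / [5, 7] / [8];  Q = [1, 3, 4] / [2, 5] / [6]
  Insert 1 (step 7): P = [1, 3, 6] / [2, 7] / [5] / [8];  Q = [1, 3, 4] / [2, 5] / [6] / [7]
  Insert 4 (step 8): P = [1, 3, 4] / [2, 6] / [5, 7] / [8];  Q = [1, 3, 4] / [2, 5] / [6, 8] / [7]
  Insert 9 (step 9): P = [1, 3, 4, 9] / [2, 6] / [5, 7] / [8];  Q = [1, 3, 4, 9] / [2, 5] / [6, 8] / [7]
Final shape: (4, 2, 2, 1).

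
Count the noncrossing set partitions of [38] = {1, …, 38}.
C_38 = 176733862787006701400

These noncrossing partitions are counted by the Catalan number C_n = (1/(n + 1)) · C(2n, n). For n = 38: C_38 = (1/39) · C(76, 38) = 6892620648693261354600/39 = 176733862787006701400.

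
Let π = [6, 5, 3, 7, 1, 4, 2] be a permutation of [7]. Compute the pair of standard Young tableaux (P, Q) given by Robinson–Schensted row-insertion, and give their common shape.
P = [1, 2] / [3, 4] / [5, 7] / [6];  Q = [1, 4] / [2, 6] / [3, 7] / [5];  common shape = (2, 2, 2, 1)

Row-insert the values π_1, π_2, … into P one at a time, bumping the leftmost entry strictly greater than the inserted value down to the next row. The recording tableau Q records, in position (i, j), the step at which that cell was added to P.
  Insert 6 (step 1): P = [6];  Q = [1]
  Insert 5 (step 2): P = [5] / [6];  Q = [1] / [2]
  Insert 3 (step 3): P = [3] / [5] / [6];  Q = [1] / [2] / [3]
  Insert 7 (step 4): P = [3, 7] / [5] / [6];  Q = [1, 4] / [2] / [3]
  Insert 1 (step 5): P = [1, 7] / [3] / [5] / [6];  Q = [1, 4] / [2] / [3] / [5]
  Insert 4 (step 6): P = [1, 4] / [3, 7] / [5] / [6];  Q = [1, 4] / [2, 6] / [3] / [5]
  Insert 2 (step 7): P = [1, 2] / [3, 4] / [5, 7] / [6];  Q = [1, 4] / [2, 6] / [3, 7] / [5]
Final shape: (2, 2, 2, 1).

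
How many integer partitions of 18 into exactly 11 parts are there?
p(18, 11 parts) = 15

Partitions of n into exactly k parts are in bijection with partitions of n − k into at most k parts (subtract 1 from each part). So p(18, exactly 11) = p(7, parts ≤ 11). Computing via the recurrence p(m, j) = p(m, j−1) + p(m−j, j) gives 15.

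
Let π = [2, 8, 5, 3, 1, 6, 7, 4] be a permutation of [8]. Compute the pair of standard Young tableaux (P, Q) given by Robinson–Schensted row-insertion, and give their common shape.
P = [1, 3, 4, 7] / [2, 6] / [5] / [8];  Q = [1, 2, 6, 7] / [3, 8] / [4] / [5];  common shape = (4, 2, 1, 1)

Row-insert the values π_1, π_2, … into P one at a time, bumping the leftmost entry strictly greater than the inserted value down to the next row. The recording tableau Q records, in position (i, j), the step at which that cell was added to P.
  Insert 2 (step 1): P = [2];  Q = [1]
  Insert 8 (step 2): P = [2, 8];  Q = [1, 2]
  Insert 5 (step 3): P = [2, 5] / [8];  Q = [1, 2] / [3]
  Insert 3 (step 4): P = [2, 3] / [5] / [8];  Q = [1, 2] / [3] / [4]
  Insert 1 (step 5): P = [1, 3] / [2] / [5] / [8];  Q = [1, 2] / [3] / [4] / [5]
  Insert 6 (step 6): P = [1, 3, 6] / [2] / [5] / [8];  Q = [1, 2, 6] / [3] / [4] / [5]
  Insert 7 (step 7): P = [1, 3, 6, 7] / [2] / [5] / [8];  Q = [1, 2, 6, 7] / [3] / [4] / [5]
  Insert 4 (step 8): P = [1, 3, 4, 7] / [2, 6] / [5] / [8];  Q = [1, 2, 6, 7] / [3, 8] / [4] / [5]
Final shape: (4, 2, 1, 1).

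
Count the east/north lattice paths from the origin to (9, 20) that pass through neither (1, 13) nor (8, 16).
Number of paths = 6255960

Inclusion–exclusion. Total paths: C(29, 9) = 10015005. Through P₁: C(14, 1)·C(15, 8) = 90090. Through P₂: C(24, 8)·C(5, 1) = 3677355. Since P₁ is strictly southwest of P₂, a monotone path through both must visit P₁ then P₂; paths through both = C(14, 1)·C(10, 7)·C(5, 1) = 8400. Avoid both = 10015005 − 90090 − 3677355 + 8400 = 6255960.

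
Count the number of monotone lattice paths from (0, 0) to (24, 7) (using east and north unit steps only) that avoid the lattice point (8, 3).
Number of paths = 1830150

Total paths from (0, 0) to (24, 7): C(31, 24) = 2629575. Paths through (8, 3): (paths (0, 0) → (8, 3)) × (paths (8, 3) → (24, 7)) = C(11, 8) · C(20, 16) = 165 · 4845 = 799425. Avoidance count = 2629575 − 799425 = 1830150.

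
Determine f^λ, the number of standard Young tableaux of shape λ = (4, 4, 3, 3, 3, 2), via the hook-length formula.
# SYT of shape (4, 4, 3, 3, 3, 2) = 5819814

Hook-length formula: f^λ = n! / Π hook(c), product over all cells c of the Young diagram. For λ = (4, 4, 3, 3, 3, 2), n = 19 boxes. Hook lengths by row (left-to-right, top-to-bottom): [9, 8, 6, 2]; [8, 7, 5, 1]; [6, 5, 3]; [5, 4, 2]; [4, 3, 1]; [2, 1]. Product of hooks = 20901888000. So f^λ = 19! / 20901888000 = 121645100408832000 / 20901888000 = 5819814.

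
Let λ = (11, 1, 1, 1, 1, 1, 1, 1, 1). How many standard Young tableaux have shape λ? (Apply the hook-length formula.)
# SYT of shape (11, 1, 1, 1, 1, 1, 1, 1, 1) = 43758

Hook-length formula: f^λ = n! / Π hook(c), product over all cells c of the Young diagram. For λ = (11, 1, 1, 1, 1, 1, 1, 1, 1), n = 19 boxes. Hook lengths by row (left-to-right, top-to-bottom): [19, 10, 9, 8, 7, 6, 5, 4, 3, 2, 1]; [8]; [7]; [6]; [5]; [4]; [3]; [2]; [1]. Product of hooks = 2779951104000. So f^λ = 19! / 2779951104000 = 121645100408832000 / 2779951104000 = 43758.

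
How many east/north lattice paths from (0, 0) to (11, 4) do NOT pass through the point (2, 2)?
Number of paths = 1035

Total paths from (0, 0) to (11, 4): C(15, 11) = 1365. Paths through (2, 2): (paths (0, 0) → (2, 2)) × (paths (2, 2) → (11, 4)) = C(4, 2) · C(11, 9) = 6 · 55 = 330. Avoidance count = 1365 − 330 = 1035.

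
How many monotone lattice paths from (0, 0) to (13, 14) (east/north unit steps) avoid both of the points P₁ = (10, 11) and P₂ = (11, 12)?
Number of paths = 9124104

Inclusion–exclusion. Total paths: C(27, 13) = 20058300. Through P₁: C(21, 10)·C(6, 3) = 7054320. Through P₂: C(23, 11)·C(4, 2) = 8112468. Since P₁ is strictly southwest of P₂, a monotone path through both must visit P₁ then P₂; paths through both = C(21, 10)·C(2, 1)·C(4, 2) = 4232592. Avoid both = 20058300 − 7054320 − 8112468 + 4232592 = 9124104.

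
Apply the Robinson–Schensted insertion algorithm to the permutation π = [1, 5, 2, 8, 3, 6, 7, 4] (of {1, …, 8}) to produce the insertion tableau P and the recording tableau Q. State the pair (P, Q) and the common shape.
P = [1, 2, 3, 4, 7] / [5, 6] / [8];  Q = [1, 2, 4, 6, 7] / [3, 5] / [8];  common shape = (5, 2, 1)

Row-insert the values π_1, π_2, … into P one at a time, bumping the leftmost entry strictly greater than the inserted value down to the next row. The recording tableau Q records, in position (i, j), the step at which that cell was added to P.
  Insert 1 (step 1): P = [1];  Q = [1]
  Insert 5 (step 2): P = [1, 5];  Q = [1, 2]
  Insert 2 (step 3): P = [1, 2] / [5];  Q = [1, 2] / [3]
  Insert 8 (step 4): P = [1, 2, 8] / [5];  Q = [1, 2, 4] / [3]
  Insert 3 (step 5): P = [1, 2, 3] / [5, 8];  Q = [1, 2, 4] / [3, 5]
  Insert 6 (step 6): P = [1, 2, 3, 6] / [5, 8];  Q = [1, 2, 4, 6] / [3, 5]
  Insert 7 (step 7): P = [1, 2, 3, 6, 7] / [5, 8];  Q = [1, 2, 4, 6, 7] / [3, 5]
  Insert 4 (step 8): P = [1, 2, 3, 4, 7] / [5, 6] / [8];  Q = [1, 2, 4, 6, 7] / [3, 5] / [8]
Final shape: (5, 2, 1).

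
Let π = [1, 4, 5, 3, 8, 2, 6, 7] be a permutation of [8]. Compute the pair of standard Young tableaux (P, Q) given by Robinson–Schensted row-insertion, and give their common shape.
P = [1, 2, 5, 6, 7] / [3, 8] / [4];  Q = [1, 2, 3, 5, 8] / [4, 7] / [6];  common shape = (5, 2, 1)

Row-insert the values π_1, π_2, … into P one at a time, bumping the leftmost entry strictly greater than the inserted value down to the next row. The recording tableau Q records, in position (i, j), the step at which that cell was added to P.
  Insert 1 (step 1): P = [1];  Q = [1]
  Insert 4 (step 2): P = [1, 4];  Q = [1, 2]
  Insert 5 (step 3): P = [1, 4, 5];  Q = [1, 2, 3]
  Insert 3 (step 4): P = [1, 3, 5] / [4];  Q = [1, 2, 3] / [4]
  Insert 8 (step 5): P = [1, 3, 5, 8] / [4];  Q = [1, 2, 3, 5] / [4]
  Insert 2 (step 6): P = [1, 2, 5, 8] / [3] / [4];  Q = [1, 2, 3, 5] / [4] / [6]
  Insert 6 (step 7): P = [1, 2, 5, 6] / [3, 8] / [4];  Q = [1, 2, 3, 5] / [4, 7] / [6]
  Insert 7 (step 8): P = [1, 2, 5, 6, 7] / [3, 8] / [4];  Q = [1, 2, 3, 5, 8] / [4, 7] / [6]
Final shape: (5, 2, 1).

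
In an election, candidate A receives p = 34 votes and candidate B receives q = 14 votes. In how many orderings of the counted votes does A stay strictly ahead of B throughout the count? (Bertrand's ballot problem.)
Strict-lead orderings = 200966926350

Total orderings of the 48 votes with 34 for A: C(48, 34) = 482320623240. By the Bertrand ballot formula (Cycle Lemma / reflection principle), the number of orderings in which A is strictly ahead of B throughout is (p − q)/(p + q) · C(p + q, p) = (34 − 14)/(34 + 14) · 482320623240 = 200966926350.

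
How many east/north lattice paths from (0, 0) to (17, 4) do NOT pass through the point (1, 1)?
Number of paths = 4047

Total paths from (0, 0) to (17, 4): C(21, 17) = 5985. Paths through (1, 1): (paths (0, 0) → (1, 1)) × (paths (1, 1) → (17, 4)) = C(2, 1) · C(19, 16) = 2 · 969 = 1938. Avoidance count = 5985 − 1938 = 4047.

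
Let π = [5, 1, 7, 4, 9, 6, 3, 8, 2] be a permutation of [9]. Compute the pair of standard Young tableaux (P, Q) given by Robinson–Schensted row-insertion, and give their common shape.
P = [1, 2, 6, 8] / [3, 7, 9] / [4] / [5];  Q = [1, 3, 5, 8] / [2, 4, 6] / [7] / [9];  common shape = (4, 3, 1, 1)

Row-insert the values π_1, π_2, … into P one at a time, bumping the leftmost entry strictly greater than the inserted value down to the next row. The recording tableau Q records, in position (i, j), the step at which that cell was added to P.
  Insert 5 (step 1): P = [5];  Q = [1]
  Insert 1 (step 2): P = [1] / [5];  Q = [1] / [2]
  Insert 7 (step 3): P = [1, 7] / [5];  Q = [1, 3] / [2]
  Insert 4 (step 4): P = [1, 4] / [5, 7];  Q = [1, 3] / [2, 4]
  Insert 9 (step 5): P = [1, 4, 9] / [5, 7];  Q = [1, 3, 5] / [2, 4]
  Insert 6 (step 6): P = [1, 4, 6] / [5, 7, 9];  Q = [1, 3, 5] / [2, 4, 6]
  Insert 3 (step 7): P = [1, 3, 6] / [4, 7, 9] / [5];  Q = [1, 3, 5] / [2, 4, 6] / [7]
  Insert 8 (step 8): P = [1, 3, 6, 8] / [4, 7, 9] / [5];  Q = [1, 3, 5, 8] / [2, 4, 6] / [7]
  Insert 2 (step 9): P = [1, 2, 6, 8] / [3, 7, 9] / [4] / [5];  Q = [1, 3, 5, 8] / [2, 4, 6] / [7] / [9]
Final shape: (4, 3, 1, 1).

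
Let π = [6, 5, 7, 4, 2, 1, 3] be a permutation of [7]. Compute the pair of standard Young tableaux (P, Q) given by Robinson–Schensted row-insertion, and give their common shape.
P = [1, 3] / [2, 7] / [4] / [5] / [6];  Q = [1, 3] / [2, 7] / [4] / [5] / [6];  common shape = (2, 2, 1, 1, 1)

Row-insert the values π_1, π_2, … into P one at a time, bumping the leftmost entry strictly greater than the inserted value down to the next row. The recording tableau Q records, in position (i, j), the step at which that cell was added to P.
  Insert 6 (step 1): P = [6];  Q = [1]
  Insert 5 (step 2): P = [5] / [6];  Q = [1] / [2]
  Insert 7 (step 3): P = [5, 7] / [6];  Q = [1, 3] / [2]
  Insert 4 (step 4): P = [4, 7] / [5] / [6];  Q = [1, 3] / [2] / [4]
  Insert 2 (step 5): P = [2, 7] / [4] / [5] / [6];  Q = [1, 3] / [2] / [4] / [5]
  Insert 1 (step 6): P = [1, 7] / [2] / [4] / [5] / [6];  Q = [1, 3] / [2] / [4] / [5] / [6]
  Insert 3 (step 7): P = [1, 3] / [2, 7] / [4] / [5] / [6];  Q = [1, 3] / [2, 7] / [4] / [5] / [6]
Final shape: (2, 2, 1, 1, 1).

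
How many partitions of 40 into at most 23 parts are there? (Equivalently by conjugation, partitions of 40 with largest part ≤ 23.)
p(40, parts ≤ 23) = 36423

Use the recurrence p(n, m) = p(n, m−1) + p(n−m, m): either the largest part is < m (count p(n, m−1)) or the largest part is exactly m (remove one copy of m, count p(n−m, m)). With p(0, ·) = 1 this gives p(40, parts ≤ 23) = 36423. (By conjugating Young diagrams, this also counts partitions of 40 into at most 23 parts.)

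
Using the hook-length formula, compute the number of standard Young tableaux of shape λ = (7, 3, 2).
# SYT of shape (7, 3, 2) = 1925

Hook-length formula: f^λ = n! / Π hook(c), product over all cells c of the Young diagram. For λ = (7, 3, 2), n = 12 boxes. Hook lengths by row (left-to-right, top-to-bottom): [9, 8, 6, 4, 3, 2, 1]; [4, 3, 1]; [2, 1]. Product of hooks = 248832. So f^λ = 12! / 248832 = 479001600 / 248832 = 1925.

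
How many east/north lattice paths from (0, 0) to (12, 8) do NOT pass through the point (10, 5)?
Number of paths = 95940

Total paths from (0, 0) to (12, 8): C(20, 12) = 125970. Paths through (10, 5): (paths (0, 0) → (10, 5)) × (paths (10, 5) → (12, 8)) = C(15, 10) · C(5, 2) = 3003 · 10 = 30030. Avoidance count = 125970 − 30030 = 95940.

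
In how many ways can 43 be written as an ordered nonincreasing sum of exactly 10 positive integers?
p(43, 10 parts) = 5888

Partitions of n into exactly k parts are in bijection with partitions of n − k into at most k parts (subtract 1 from each part). So p(43, exactly 10) = p(33, parts ≤ 10). Computing via the recurrence p(m, j) = p(m, j−1) + p(m−j, j) gives 5888.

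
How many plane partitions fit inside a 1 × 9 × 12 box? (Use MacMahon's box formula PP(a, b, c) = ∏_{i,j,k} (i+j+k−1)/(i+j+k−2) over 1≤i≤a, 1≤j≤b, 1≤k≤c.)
PP(1, 9, 12) = 293930

Evaluate the triple product over i = 1..1, j = 1..9, k = 1..12. The factors are (2/1) · (3/2) · (4/3) · (5/4) · (6/5) · (7/6) · (8/7) · (9/8) · … (108 factors total). The numerators and denominators telescope so the product is an integer; carrying out the multiplication exactly gives PP(1, 9, 12) = 293930.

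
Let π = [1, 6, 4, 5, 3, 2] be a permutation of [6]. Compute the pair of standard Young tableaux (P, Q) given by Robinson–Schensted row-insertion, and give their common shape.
P = [1, 2, 5] / [3] / [4] / [6];  Q = [1, 2, 4] / [3] / [5] / [6];  common shape = (3, 1, 1, 1)

Row-insert the values π_1, π_2, … into P one at a time, bumping the leftmost entry strictly greater than the inserted value down to the next row. The recording tableau Q records, in position (i, j), the step at which that cell was added to P.
  Insert 1 (step 1): P = [1];  Q = [1]
  Insert 6 (step 2): P = [1, 6];  Q = [1, 2]
  Insert 4 (step 3): P = [1, 4] / [6];  Q = [1, 2] / [3]
  Insert 5 (step 4): P = [1, 4, 5] / [6];  Q = [1, 2, 4] / [3]
  Insert 3 (step 5): P = [1, 3, 5] / [4] / [6];  Q = [1, 2, 4] / [3] / [5]
  Insert 2 (step 6): P = [1, 2, 5] / [3] / [4] / [6];  Q = [1, 2, 4] / [3] / [5] / [6]
Final shape: (3, 1, 1, 1).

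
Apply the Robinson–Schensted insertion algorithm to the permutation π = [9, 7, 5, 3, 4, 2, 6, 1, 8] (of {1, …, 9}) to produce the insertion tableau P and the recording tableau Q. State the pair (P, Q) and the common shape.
P = [1, 4, 6, 8] / [2] / [3] / [5] / [7] / [9];  Q = [1, 5, 7, 9] / [2] / [3] / [4] / [6] / [8];  common shape = (4, 1, 1, 1, 1, 1)

Row-insert the values π_1, π_2, … into P one at a time, bumping the leftmost entry strictly greater than the inserted value down to the next row. The recording tableau Q records, in position (i, j), the step at which that cell was added to P.
  Insert 9 (step 1): P = [9];  Q = [1]
  Insert 7 (step 2): P = [7] / [9];  Q = [1] / [2]
  Insert 5 (step 3): P = [5] / [7] / [9];  Q = [1] / [2] / [3]
  Insert 3 (step 4): P = [3] / [5] / [7] / [9];  Q = [1] / [2] / [3] / [4]
  Insert 4 (step 5): P = [3, 4] / [5] / [7] / [9];  Q = [1, 5] / [2] / [3] / [4]
  Insert 2 (step 6): P = [2, 4] / [3] / [5] / [7] / [9];  Q = [1, 5] / [2] / [3] / [4] / [6]
  Insert 6 (step 7): P = [2, 4, 6] / [3] / [5] / [7] / [9];  Q = [1, 5, 7] / [2] / [3] / [4] / [6]
  Insert 1 (step 8): P = [1, 4, 6] / [2] / [3] / [5] / [7] / [9];  Q = [1, 5, 7] / [2] / [3] / [4] / [6] / [8]
  Insert 8 (step 9): P = [1, 4, 6, 8] / [2] / [3] / [5] / [7] / [9];  Q = [1, 5, 7, 9] / [2] / [3] / [4] / [6] / [8]
Final shape: (4, 1, 1, 1, 1, 1).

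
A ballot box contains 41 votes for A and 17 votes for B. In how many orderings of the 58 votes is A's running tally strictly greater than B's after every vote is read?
Strict-lead orderings = 81744284243160

Total orderings of the 58 votes with 41 for A: C(58, 41) = 197548686920970. By the Bertrand ballot formula (Cycle Lemma / reflection principle), the number of orderings in which A is strictly ahead of B throughout is (p − q)/(p + q) · C(p + q, p) = (41 − 17)/(41 + 17) · 197548686920970 = 81744284243160.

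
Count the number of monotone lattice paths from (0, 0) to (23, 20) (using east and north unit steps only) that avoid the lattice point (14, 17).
Number of paths = 902226762720

Total paths from (0, 0) to (23, 20): C(43, 23) = 960566918220. Paths through (14, 17): (paths (0, 0) → (14, 17)) × (paths (14, 17) → (23, 20)) = C(31, 14) · C(12, 9) = 265182525 · 220 = 58340155500. Avoidance count = 960566918220 − 58340155500 = 902226762720.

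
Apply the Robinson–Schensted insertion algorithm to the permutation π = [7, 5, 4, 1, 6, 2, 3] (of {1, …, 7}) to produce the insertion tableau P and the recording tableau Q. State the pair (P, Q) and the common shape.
P = [1, 2, 3] / [4, 6] / [5] / [7];  Q = [1, 5, 7] / [2, 6] / [3] / [4];  common shape = (3, 2, 1, 1)

Row-insert the values π_1, π_2, … into P one at a time, bumping the leftmost entry strictly greater than the inserted value down to the next row. The recording tableau Q records, in position (i, j), the step at which that cell was added to P.
  Insert 7 (step 1): P = [7];  Q = [1]
  Insert 5 (step 2): P = [5] / [7];  Q = [1] / [2]
  Insert 4 (step 3): P = [4] / [5] / [7];  Q = [1] / [2] / [3]
  Insert 1 (step 4): P = [1] / [4] / [5] / [7];  Q = [1] / [2] / [3] / [4]
  Insert 6 (step 5): P = [1, 6] / [4] / [5] / [7];  Q = [1, 5] / [2] / [3] / [4]
  Insert 2 (step 6): P = [1, 2] / [4, 6] / [5] / [7];  Q = [1, 5] / [2, 6] / [3] / [4]
  Insert 3 (step 7): P = [1, 2, 3] / [4, 6] / [5] / [7];  Q = [1, 5, 7] / [2, 6] / [3] / [4]
Final shape: (3, 2, 1, 1).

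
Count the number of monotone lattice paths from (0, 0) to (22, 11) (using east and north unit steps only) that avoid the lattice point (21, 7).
Number of paths = 187616520

Total paths from (0, 0) to (22, 11): C(33, 22) = 193536720. Paths through (21, 7): (paths (0, 0) → (21, 7)) × (paths (21, 7) → (22, 11)) = C(28, 21) · C(5, 1) = 1184040 · 5 = 5920200. Avoidance count = 193536720 − 5920200 = 187616520.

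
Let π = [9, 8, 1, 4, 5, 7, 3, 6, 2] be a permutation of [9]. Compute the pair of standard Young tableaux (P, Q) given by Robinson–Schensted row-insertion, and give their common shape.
P = [1, 2, 5, 6] / [3, 7] / [4] / [8] / [9];  Q = [1, 4, 5, 6] / [2, 8] / [3] / [7] / [9];  common shape = (4, 2, 1, 1, 1)

Row-insert the values π_1, π_2, … into P one at a time, bumping the leftmost entry strictly greater than the inserted value down to the next row. The recording tableau Q records, in position (i, j), the step at which that cell was added to P.
  Insert 9 (step 1): P = [9];  Q = [1]
  Insert 8 (step 2): P = [8] / [9];  Q = [1] / [2]
  Insert 1 (step 3): P = [1] / [8] / [9];  Q = [1] / [2] / [3]
  Insert 4 (step 4): P = [1, 4] / [8] / [9];  Q = [1, 4] / [2] / [3]
  Insert 5 (step 5): P = [1, 4, 5] / [8] / [9];  Q = [1, 4, 5] / [2] / [3]
  Insert 7 (step 6): P = [1, 4, 5, 7] / [8] / [9];  Q = [1, 4, 5, 6] / [2] / [3]
  Insert 3 (step 7): P = [1, 3, 5, 7] / [4] / [8] / [9];  Q = [1, 4, 5, 6] / [2] / [3] / [7]
  Insert 6 (step 8): P = [1, 3, 5, 6] / [4, 7] / [8] / [9];  Q = [1, 4, 5, 6] / [2, 8] / [3] / [7]
  Insert 2 (step 9): P = [1, 2, 5, 6] / [3, 7] / [4] / [8] / [9];  Q = [1, 4, 5, 6] / [2, 8] / [3] / [7] / [9]
Final shape: (4, 2, 1, 1, 1).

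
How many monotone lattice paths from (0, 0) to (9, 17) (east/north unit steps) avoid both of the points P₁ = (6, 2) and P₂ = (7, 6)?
Number of paths = 2978774

Inclusion–exclusion. Total paths: C(26, 9) = 3124550. Through P₁: C(8, 6)·C(18, 3) = 22848. Through P₂: C(13, 7)·C(13, 2) = 133848. Since P₁ is strictly southwest of P₂, a monotone path through both must visit P₁ then P₂; paths through both = C(8, 6)·C(5, 1)·C(13, 2) = 10920. Avoid both = 3124550 − 22848 − 133848 + 10920 = 2978774.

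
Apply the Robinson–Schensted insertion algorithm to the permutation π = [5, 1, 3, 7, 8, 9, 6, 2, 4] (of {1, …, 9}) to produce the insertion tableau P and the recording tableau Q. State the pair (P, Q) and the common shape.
P = [1, 2, 4, 8, 9] / [3, 6] / [5, 7];  Q = [1, 3, 4, 5, 6] / [2, 7] / [8, 9];  common shape = (5, 2, 2)

Row-insert the values π_1, π_2, … into P one at a time, bumping the leftmost entry strictly greater than the inserted value down to the next row. The recording tableau Q records, in position (i, j), the step at which that cell was added to P.
  Insert 5 (step 1): P = [5];  Q = [1]
  Insert 1 (step 2): P = [1] / [5];  Q = [1] / [2]
  Insert 3 (step 3): P = [1, 3] / [5];  Q = [1, 3] / [2]
  Insert 7 (step 4): P = [1, 3, 7] / [5];  Q = [1, 3, 4] / [2]
  Insert 8 (step 5): P = [1, 3, 7, 8] / [5];  Q = [1, 3, 4, 5] / [2]
  Insert 9 (step 6): P = [1, 3, 7, 8, 9] / [5];  Q = [1, 3, 4, 5, 6] / [2]
  Insert 6 (step 7): P = [1, 3, 6, 8, 9] / [5, 7];  Q = [1, 3, 4, 5, 6] / [2, 7]
  Insert 2 (step 8): P = [1, 2, 6, 8, 9] / [3, 7] / [5];  Q = [1, 3, 4, 5, 6] / [2, 7] / [8]
  Insert 4 (step 9): P = [1, 2, 4, 8, 9] / [3, 6] / [5, 7];  Q = [1, 3, 4, 5, 6] / [2, 7] / [8, 9]
Final shape: (5, 2, 2).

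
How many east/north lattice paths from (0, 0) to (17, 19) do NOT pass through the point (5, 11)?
Number of paths = 8047259640

Total paths from (0, 0) to (17, 19): C(36, 17) = 8597496600. Paths through (5, 11): (paths (0, 0) → (5, 11)) × (paths (5, 11) → (17, 19)) = C(16, 5) · C(20, 12) = 4368 · 125970 = 550236960. Avoidance count = 8597496600 − 550236960 = 8047259640.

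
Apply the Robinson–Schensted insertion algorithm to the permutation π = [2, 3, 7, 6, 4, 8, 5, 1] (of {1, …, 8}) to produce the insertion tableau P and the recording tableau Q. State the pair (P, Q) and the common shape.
P = [1, 3, 4, 5] / [2, 8] / [6] / [7];  Q = [1, 2, 3, 6] / [4, 7] / [5] / [8];  common shape = (4, 2, 1, 1)

Row-insert the values π_1, π_2, … into P one at a time, bumping the leftmost entry strictly greater than the inserted value down to the next row. The recording tableau Q records, in position (i, j), the step at which that cell was added to P.
  Insert 2 (step 1): P = [2];  Q = [1]
  Insert 3 (step 2): P = [2, 3];  Q = [1, 2]
  Insert 7 (step 3): P = [2, 3, 7];  Q = [1, 2, 3]
  Insert 6 (step 4): P = [2, 3, 6] / [7];  Q = [1, 2, 3] / [4]
  Insert 4 (step 5): P = [2, 3, 4] / [6] / [7];  Q = [1, 2, 3] / [4] / [5]
  Insert 8 (step 6): P = [2, 3, 4, 8] / [6] / [7];  Q = [1, 2, 3, 6] / [4] / [5]
  Insert 5 (step 7): P = [2, 3, 4, 5] / [6, 8] / [7];  Q = [1, 2, 3, 6] / [4, 7] / [5]
  Insert 1 (step 8): P = [1, 3, 4, 5] / [2, 8] / [6] / [7];  Q = [1, 2, 3, 6] / [4, 7] / [5] / [8]
Final shape: (4, 2, 1, 1).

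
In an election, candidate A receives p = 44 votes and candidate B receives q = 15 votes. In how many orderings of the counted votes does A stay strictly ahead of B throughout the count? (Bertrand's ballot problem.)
Strict-lead orderings = 19609685422740

Total orderings of the 59 votes with 44 for A: C(59, 44) = 39895566894540. By the Bertrand ballot formula (Cycle Lemma / reflection principle), the number of orderings in which A is strictly ahead of B throughout is (p − q)/(p + q) · C(p + q, p) = (44 − 15)/(44 + 15) · 39895566894540 = 19609685422740.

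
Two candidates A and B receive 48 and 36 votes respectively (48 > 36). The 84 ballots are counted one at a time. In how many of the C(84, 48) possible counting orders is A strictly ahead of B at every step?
Strict-lead orderings = 102527884138989454539030

Total orderings of the 84 votes with 48 for A: C(84, 48) = 717695188972926181773210. By the Bertrand ballot formula (Cycle Lemma / reflection principle), the number of orderings in which A is strictly ahead of B throughout is (p − q)/(p + q) · C(p + q, p) = (48 − 36)/(48 + 36) · 717695188972926181773210 = 102527884138989454539030.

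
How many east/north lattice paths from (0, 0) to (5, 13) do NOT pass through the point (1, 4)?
Number of paths = 4993

Total paths from (0, 0) to (5, 13): C(18, 5) = 8568. Paths through (1, 4): (paths (0, 0) → (1, 4)) × (paths (1, 4) → (5, 13)) = C(5, 1) · C(13, 4) = 5 · 715 = 3575. Avoidance count = 8568 − 3575 = 4993.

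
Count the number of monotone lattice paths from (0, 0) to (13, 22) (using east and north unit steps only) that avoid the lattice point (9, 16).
Number of paths = 1047313050

Total paths from (0, 0) to (13, 22): C(35, 13) = 1476337800. Paths through (9, 16): (paths (0, 0) → (9, 16)) × (paths (9, 16) → (13, 22)) = C(25, 9) · C(10, 4) = 2042975 · 210 = 429024750. Avoidance count = 1476337800 − 429024750 = 1047313050.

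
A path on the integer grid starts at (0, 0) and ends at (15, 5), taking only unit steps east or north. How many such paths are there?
Number of paths = 15504

A monotone lattice path from (0, 0) to (15, 5) consists of 15 east steps and 5 north steps in some order, so it is determined by which 15 of the 20 steps are east. The count is C(20, 15) = 15504.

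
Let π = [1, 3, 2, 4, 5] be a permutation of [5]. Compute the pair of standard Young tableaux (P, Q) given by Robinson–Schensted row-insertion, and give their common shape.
P = [1, 2, 4, 5] / [3];  Q = [1, 2, 4, 5] / [3];  common shape = (4, 1)

Row-insert the values π_1, π_2, … into P one at a time, bumping the leftmost entry strictly greater than the inserted value down to the next row. The recording tableau Q records, in position (i, j), the step at which that cell was added to P.
  Insert 1 (step 1): P = [1];  Q = [1]
  Insert 3 (step 2): P = [1, 3];  Q = [1, 2]
  Insert 2 (step 3): P = [1, 2] / [3];  Q = [1, 2] / [3]
  Insert 4 (step 4): P = [1, 2, 4] / [3];  Q = [1, 2, 4] / [3]
  Insert 5 (step 5): P = [1, 2, 4, 5] / [3];  Q = [1, 2, 4, 5] / [3]
Final shape: (4, 1).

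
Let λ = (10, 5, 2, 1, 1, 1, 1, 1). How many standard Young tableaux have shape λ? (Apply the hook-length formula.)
# SYT of shape (10, 5, 2, 1, 1, 1, 1, 1) = 358525440

Hook-length formula: f^λ = n! / Π hook(c), product over all cells c of the Young diagram. For λ = (10, 5, 2, 1, 1, 1, 1, 1), n = 22 boxes. Hook lengths by row (left-to-right, top-to-bottom): [17, 11, 9, 8, 7, 5, 4, 3, 2, 1]; [11, 5, 3, 2, 1]; [7, 1]; [5]; [4]; [3]; [2]; [1]. Product of hooks = 3135065472000. So f^λ = 22! / 3135065472000 = 1124000727777607680000 / 3135065472000 = 358525440.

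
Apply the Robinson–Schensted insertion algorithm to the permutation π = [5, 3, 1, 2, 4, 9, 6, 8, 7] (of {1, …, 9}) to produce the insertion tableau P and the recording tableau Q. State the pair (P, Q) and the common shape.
P = [1, 2, 4, 6, 7] / [3, 8] / [5, 9];  Q = [1, 4, 5, 6, 8] / [2, 7] / [3, 9];  common shape = (5, 2, 2)

Row-insert the values π_1, π_2, … into P one at a time, bumping the leftmost entry strictly greater than the inserted value down to the next row. The recording tableau Q records, in position (i, j), the step at which that cell was added to P.
  Insert 5 (step 1): P = [5];  Q = [1]
  Insert 3 (step 2): P = [3] / [5];  Q = [1] / [2]
  Insert 1 (step 3): P = [1] / [3] / [5];  Q = [1] / [2] / [3]
  Insert 2 (step 4): P = [1, 2] / [3] / [5];  Q = [1, 4] / [2] / [3]
  Insert 4 (step 5): P = [1, 2, 4] / [3] / [5];  Q = [1, 4, 5] / [2] / [3]
  Insert 9 (step 6): P = [1, 2, 4, 9] / [3] / [5];  Q = [1, 4, 5, 6] / [2] / [3]
  Insert 6 (step 7): P = [1, 2, 4, 6] / [3, 9] / [5];  Q = [1, 4, 5, 6] / [2, 7] / [3]
  Insert 8 (step 8): P = [1, 2, 4, 6, 8] / [3, 9] / [5];  Q = [1, 4, 5, 6, 8] / [2, 7] / [3]
  Insert 7 (step 9): P = [1, 2, 4, 6, 7] / [3, 8] / [5, 9];  Q = [1, 4, 5, 6, 8] / [2, 7] / [3, 9]
Final shape: (5, 2, 2).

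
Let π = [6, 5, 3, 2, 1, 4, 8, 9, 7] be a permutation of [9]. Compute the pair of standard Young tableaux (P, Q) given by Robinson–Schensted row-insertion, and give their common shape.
P = [1, 4, 7, 9] / [2, 8] / [3] / [5] / [6];  Q = [1, 6, 7, 8] / [2, 9] / [3] / [4] / [5];  common shape = (4, 2, 1, 1, 1)

Row-insert the values π_1, π_2, … into P one at a time, bumping the leftmost entry strictly greater than the inserted value down to the next row. The recording tableau Q records, in position (i, j), the step at which that cell was added to P.
  Insert 6 (step 1): P = [6];  Q = [1]
  Insert 5 (step 2): P = [5] / [6];  Q = [1] / [2]
  Insert 3 (step 3): P = [3] / [5] / [6];  Q = [1] / [2] / [3]
  Insert 2 (step 4): P = [2] / [3] / [5] / [6];  Q = [1] / [2] / [3] / [4]
  Insert 1 (step 5): P = [1] / [2] / [3] / [5] / [6];  Q = [1] / [2] / [3] / [4] / [5]
  Insert 4 (step 6): P = [1, 4] / [2] / [3] / [5] / [6];  Q = [1, 6] / [2] / [3] / [4] / [5]
  Insert 8 (step 7): P = [1, 4, 8] / [2] / [3] / [5] / [6];  Q = [1, 6, 7] / [2] / [3] / [4] / [5]
  Insert 9 (step 8): P = [1, 4, 8, 9] / [2] / [3] / [5] / [6];  Q = [1, 6, 7, 8] / [2] / [3] / [4] / [5]
  Insert 7 (step 9): P = [1, 4, 7, 9] / [2, 8] / [3] / [5] / [6];  Q = [1, 6, 7, 8] / [2, 9] / [3] / [4] / [5]
Final shape: (4, 2, 1, 1, 1).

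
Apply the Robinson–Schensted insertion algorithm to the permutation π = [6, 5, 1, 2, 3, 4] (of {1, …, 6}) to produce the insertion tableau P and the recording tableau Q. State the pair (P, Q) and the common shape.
P = [1, 2, 3, 4] / [5] / [6];  Q = [1, 4, 5, 6] / [2] / [3];  common shape = (4, 1, 1)

Row-insert the values π_1, π_2, … into P one at a time, bumping the leftmost entry strictly greater than the inserted value down to the next row. The recording tableau Q records, in position (i, j), the step at which that cell was added to P.
  Insert 6 (step 1): P = [6];  Q = [1]
  Insert 5 (step 2): P = [5] / [6];  Q = [1] / [2]
  Insert 1 (step 3): P = [1] / [5] / [6];  Q = [1] / [2] / [3]
  Insert 2 (step 4): P = [1, 2] / [5] / [6];  Q = [1, 4] / [2] / [3]
  Insert 3 (step 5): P = [1, 2, 3] / [5] / [6];  Q = [1, 4, 5] / [2] / [3]
  Insert 4 (step 6): P = [1, 2, 3, 4] / [5] / [6];  Q = [1, 4, 5, 6] / [2] / [3]
Final shape: (4, 1, 1).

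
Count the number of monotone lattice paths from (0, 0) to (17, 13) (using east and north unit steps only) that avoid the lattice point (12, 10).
Number of paths = 83547674

Total paths from (0, 0) to (17, 13): C(30, 17) = 119759850. Paths through (12, 10): (paths (0, 0) → (12, 10)) × (paths (12, 10) → (17, 13)) = C(22, 12) · C(8, 5) = 646646 · 56 = 36212176. Avoidance count = 119759850 − 36212176 = 83547674.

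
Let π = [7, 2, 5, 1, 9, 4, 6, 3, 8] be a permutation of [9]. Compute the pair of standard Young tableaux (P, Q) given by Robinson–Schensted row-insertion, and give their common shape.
P = [1, 3, 6, 8] / [2, 4, 9] / [5] / [7];  Q = [1, 3, 5, 9] / [2, 6, 7] / [4] / [8];  common shape = (4, 3, 1, 1)

Row-insert the values π_1, π_2, … into P one at a time, bumping the leftmost entry strictly greater than the inserted value down to the next row. The recording tableau Q records, in position (i, j), the step at which that cell was added to P.
  Insert 7 (step 1): P = [7];  Q = [1]
  Insert 2 (step 2): P = [2] / [7];  Q = [1] / [2]
  Insert 5 (step 3): P = [2, 5] / [7];  Q = [1, 3] / [2]
  Insert 1 (step 4): P = [1, 5] / [2] / [7];  Q = [1, 3] / [2] / [4]
  Insert 9 (step 5): P = [1, 5, 9] / [2] / [7];  Q = [1, 3, 5] / [2] / [4]
  Insert 4 (step 6): P = [1, 4, 9] / [2, 5] / [7];  Q = [1, 3, 5] / [2, 6] / [4]
  Insert 6 (step 7): P = [1, 4, 6] / [2, 5, 9] / [7];  Q = [1, 3, 5] / [2, 6, 7] / [4]
  Insert 3 (step 8): P = [1, 3, 6] / [2, 4, 9] / [5] / [7];  Q = [1, 3, 5] / [2, 6, 7] / [4] / [8]
  Insert 8 (step 9): P = [1, 3, 6, 8] / [2, 4, 9] / [5] / [7];  Q = [1, 3, 5, 9] / [2, 6, 7] / [4] / [8]
Final shape: (4, 3, 1, 1).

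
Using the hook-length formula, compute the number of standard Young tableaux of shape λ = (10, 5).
# SYT of shape (10, 5) = 1638

Hook-length formula: f^λ = n! / Π hook(c), product over all cells c of the Young diagram. For λ = (10, 5), n = 15 boxes. Hook lengths by row (left-to-right, top-to-bottom): [11, 10, 9, 8, 7, 5, 4, 3, 2, 1]; [5, 4, 3, 2, 1]. Product of hooks = 798336000. So f^λ = 15! / 798336000 = 1307674368000 / 798336000 = 1638.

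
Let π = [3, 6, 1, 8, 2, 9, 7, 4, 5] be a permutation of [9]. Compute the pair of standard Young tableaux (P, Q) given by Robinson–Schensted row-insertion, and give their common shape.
P = [1, 2, 4, 5] / [3, 6, 7, 9] / [8];  Q = [1, 2, 4, 6] / [3, 5, 7, 9] / [8];  common shape = (4, 4, 1)

Row-insert the values π_1, π_2, … into P one at a time, bumping the leftmost entry strictly greater than the inserted value down to the next row. The recording tableau Q records, in position (i, j), the step at which that cell was added to P.
  Insert 3 (step 1): P = [3];  Q = [1]
  Insert 6 (step 2): P = [3, 6];  Q = [1, 2]
  Insert 1 (step 3): P = [1, 6] / [3];  Q = [1, 2] / [3]
  Insert 8 (step 4): P = [1, 6, 8] / [3];  Q = [1, 2, 4] / [3]
  Insert 2 (step 5): P = [1, 2, 8] / [3, 6];  Q = [1, 2, 4] / [3, 5]
  Insert 9 (step 6): P = [1, 2, 8, 9] / [3, 6];  Q = [1, 2, 4, 6] / [3, 5]
  Insert 7 (step 7): P = [1, 2, 7, 9] / [3, 6, 8];  Q = [1, 2, 4, 6] / [3, 5, 7]
  Insert 4 (step 8): P = [1, 2, 4, 9] / [3, 6, 7] / [8];  Q = [1, 2, 4, 6] / [3, 5, 7] / [8]
  Insert 5 (step 9): P = [1, 2, 4, 5] / [3, 6, 7, 9] / [8];  Q = [1, 2, 4, 6] / [3, 5, 7, 9] / [8]
Final shape: (4, 4, 1).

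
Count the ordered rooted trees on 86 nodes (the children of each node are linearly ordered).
C_85 = 1063353702922273835973036658043476458723103404520

These ordered rooted trees are counted by the Catalan number C_n = (1/(n + 1)) · C(2n, n). For n = 85: C_85 = (1/86) · C(170, 85) = 91448418451315549893681152591738975450186892788720/86 = 1063353702922273835973036658043476458723103404520.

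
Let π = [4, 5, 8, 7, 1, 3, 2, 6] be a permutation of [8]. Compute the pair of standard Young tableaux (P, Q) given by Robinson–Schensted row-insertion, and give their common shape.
P = [1, 2, 6] / [3, 5, 7] / [4] / [8];  Q = [1, 2, 3] / [4, 6, 8] / [5] / [7];  common shape = (3, 3, 1, 1)

Row-insert the values π_1, π_2, … into P one at a time, bumping the leftmost entry strictly greater than the inserted value down to the next row. The recording tableau Q records, in position (i, j), the step at which that cell was added to P.
  Insert 4 (step 1): P = [4];  Q = [1]
  Insert 5 (step 2): P = [4, 5];  Q = [1, 2]
  Insert 8 (step 3): P = [4, 5, 8];  Q = [1, 2, 3]
  Insert 7 (step 4): P = [4, 5, 7] / [8];  Q = [1, 2, 3] / [4]
  Insert 1 (step 5): P = [1, 5, 7] / [4] / [8];  Q = [1, 2, 3] / [4] / [5]
  Insert 3 (step 6): P = [1, 3, 7] / [4, 5] / [8];  Q = [1, 2, 3] / [4, 6] / [5]
  Insert 2 (step 7): P = [1, 2, 7] / [3, 5] / [4] / [8];  Q = [1, 2, 3] / [4, 6] / [5] / [7]
  Insert 6 (step 8): P = [1, 2, 6] / [3, 5, 7] / [4] / [8];  Q = [1, 2, 3] / [4, 6, 8] / [5] / [7]
Final shape: (3, 3, 1, 1).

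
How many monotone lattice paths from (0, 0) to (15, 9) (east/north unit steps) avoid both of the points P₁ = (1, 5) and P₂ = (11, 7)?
Number of paths = 817724

Inclusion–exclusion. Total paths: C(24, 15) = 1307504. Through P₁: C(6, 1)·C(18, 14) = 18360. Through P₂: C(18, 11)·C(6, 4) = 477360. Since P₁ is strictly southwest of P₂, a monotone path through both must visit P₁ then P₂; paths through both = C(6, 1)·C(12, 10)·C(6, 4) = 5940. Avoid both = 1307504 − 18360 − 477360 + 5940 = 817724.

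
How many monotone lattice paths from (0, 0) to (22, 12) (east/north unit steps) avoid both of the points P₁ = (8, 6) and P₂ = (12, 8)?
Number of paths = 350951835

Inclusion–exclusion. Total paths: C(34, 22) = 548354040. Through P₁: C(14, 8)·C(20, 14) = 116396280. Through P₂: C(20, 12)·C(14, 10) = 126095970. Since P₁ is strictly southwest of P₂, a monotone path through both must visit P₁ then P₂; paths through both = C(14, 8)·C(6, 4)·C(14, 10) = 45090045. Avoid both = 548354040 − 116396280 − 126095970 + 45090045 = 350951835.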